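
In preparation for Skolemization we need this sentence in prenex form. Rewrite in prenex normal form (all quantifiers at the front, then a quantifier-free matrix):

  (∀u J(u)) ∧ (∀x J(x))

∀u ∀x (J(u) ∧ J(x))

Extract every quantifier outward, since the variables are now distinct and don't occur free across branches:
  ∀u ∀x (J(u) ∧ J(x))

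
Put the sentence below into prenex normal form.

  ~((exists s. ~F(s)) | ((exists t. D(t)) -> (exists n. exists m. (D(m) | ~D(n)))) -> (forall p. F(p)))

First replace A → B with ¬A ∨ B.
  ~(~((exists s. ~F(s)) | ~(exists t. D(t)) | (exists n. exists m. (D(m) | ~D(n)))) | (forall p. F(p)))
Move each ¬ inward, flipping quantifiers it crosses:
  ((exists s. ~F(s)) | (forall t. ~D(t)) | (exists n. exists m. (D(m) | ~D(n)))) & (exists p. ~F(p))
All bound variables are already distinct, so no renaming is needed.
Extract every quantifier outward, since the variables are now distinct and don't occur free across branches:
  exists s. forall t. exists n. exists m. exists p. ((~F(s) | ~D(t) | D(m) | ~D(n)) & ~F(p))

exists s. forall t. exists n. exists m. exists p. ((~F(s) | ~D(t) | D(m) | ~D(n)) & ~F(p))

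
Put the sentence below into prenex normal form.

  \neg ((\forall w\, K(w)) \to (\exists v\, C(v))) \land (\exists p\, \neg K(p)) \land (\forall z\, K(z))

First replace A → B with ¬A ∨ B.
  \neg (\neg (\forall w\, K(w)) \lor (\exists v\, C(v))) \land (\exists p\, \neg K(p)) \land (\forall z\, K(z))
Push ¬ through the quantifiers and connectives to reach negation normal form:
  (\forall w\, K(w)) \land (\forall v\, \neg C(v)) \land (\exists p\, \neg K(p)) \land (\forall z\, K(z))
All bound variables are already distinct, so no renaming is needed.
Pull the quantifiers to the front (each side's bound variable is not free in the other side):
  \forall w\, \forall v\, \exists p\, \forall z\, (K(w) \land \neg C(v) \land \neg K(p) \land K(z))

\forall w\, \forall v\, \exists p\, \forall z\, (K(w) \land \neg C(v) \land \neg K(p) \land K(z))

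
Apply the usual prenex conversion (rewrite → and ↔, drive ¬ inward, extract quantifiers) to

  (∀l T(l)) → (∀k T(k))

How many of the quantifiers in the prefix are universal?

1

First replace A → B with ¬A ∨ B.
  ¬(∀l T(l)) ∨ (∀k T(k))
Push ¬ through the quantifiers and connectives to reach negation normal form:
  (∃l ¬T(l)) ∨ (∀k T(k))
All bound variables are already distinct, so no renaming is needed.
Extract every quantifier outward, since the variables are now distinct and don't occur free across branches:
  ∃l ∀k (¬T(l) ∨ T(k))
The prefix is ∃l ∀k: 1 universal, 1 existential.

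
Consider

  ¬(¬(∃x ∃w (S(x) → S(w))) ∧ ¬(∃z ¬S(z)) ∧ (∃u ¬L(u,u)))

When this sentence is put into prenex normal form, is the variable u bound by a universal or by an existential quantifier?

Rewrite implications/biconditionals: A → B as ¬A ∨ B.
  ¬(¬(∃x ∃w (¬S(x) ∨ S(w))) ∧ ¬(∃z ¬S(z)) ∧ (∃u ¬L(u,u)))
Drive negations inward (¬∀x A ≡ ∃x ¬A, ¬∃x A ≡ ∀x ¬A, De Morgan for ∧/∨):
  (∃x ∃w (¬S(x) ∨ S(w))) ∨ (∃z ¬S(z)) ∨ (∀u L(u,u))
Finally move all quantifiers to the prefix:
  ∃x ∃w ∃z ∀u (¬S(x) ∨ S(w) ∨ ¬S(z) ∨ L(u,u))
The quantifier ∃u sits under an odd number of negations (counting the antecedent side of each →), so it flips to ∀u.

universal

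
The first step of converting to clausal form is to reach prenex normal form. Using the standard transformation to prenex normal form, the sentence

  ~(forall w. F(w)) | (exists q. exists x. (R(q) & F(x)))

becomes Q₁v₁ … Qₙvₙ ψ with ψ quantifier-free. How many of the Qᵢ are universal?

0

Move each ¬ inward, flipping quantifiers it crosses:
  (exists w. ~F(w)) | (exists q. exists x. (R(q) & F(x)))
All bound variables are already distinct, so no renaming is needed.
Finally move all quantifiers to the prefix:
  exists w. exists q. exists x. (~F(w) | R(q) & F(x))
The prefix is exists w exists q exists x: 0 universal, 3 existential.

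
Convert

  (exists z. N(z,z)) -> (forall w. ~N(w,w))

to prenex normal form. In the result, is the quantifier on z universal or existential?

Eliminate → and ↔ using ¬ and ∨.
  ~(exists z. N(z,z)) | (forall w. ~N(w,w))
Push ¬ through the quantifiers and connectives to reach negation normal form:
  (forall z. ~N(z,z)) | (forall w. ~N(w,w))
Finally move all quantifiers to the prefix:
  forall z. forall w. (~N(z,z) | ~N(w,w))
The quantifier exists z sits under an odd number of negations (counting the antecedent side of each →), so it flips to forall z.

universal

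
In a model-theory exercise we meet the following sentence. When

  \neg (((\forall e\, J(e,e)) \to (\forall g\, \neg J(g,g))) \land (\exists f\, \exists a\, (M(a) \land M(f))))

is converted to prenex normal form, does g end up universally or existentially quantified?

existential

Eliminate → and ↔ using ¬ and ∨.
  \neg ((\neg (\forall e\, J(e,e)) \lor (\forall g\, \neg J(g,g))) \land (\exists f\, \exists a\, (M(a) \land M(f))))
Drive negations inward (¬∀x A ≡ ∃x ¬A, ¬∃x A ≡ ∀x ¬A, De Morgan for ∧/∨):
  (\forall e\, J(e,e)) \land (\exists g\, J(g,g)) \lor (\forall f\, \forall a\, (\neg M(a) \lor \neg M(f)))
All bound variables are already distinct, so no renaming is needed.
Finally move all quantifiers to the prefix:
  \forall e\, \exists g\, \forall f\, \forall a\, (J(e,e) \land J(g,g) \lor \neg M(a) \lor \neg M(f))
The quantifier \forall g sits under an odd number of negations (counting the antecedent side of each →), so it flips to \exists g.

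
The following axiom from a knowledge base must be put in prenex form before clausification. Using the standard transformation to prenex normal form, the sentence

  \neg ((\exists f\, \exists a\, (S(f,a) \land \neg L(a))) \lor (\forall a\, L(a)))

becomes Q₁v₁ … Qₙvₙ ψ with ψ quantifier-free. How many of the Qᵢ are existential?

Drive negations inward (¬∀x A ≡ ∃x ¬A, ¬∃x A ≡ ∀x ¬A, De Morgan for ∧/∨):
  (\forall f\, \forall a\, (\neg S(f,a) \lor L(a))) \land (\exists a\, \neg L(a))
Give each quantifier a distinct variable: a↦p.
  (\forall f\, \forall a\, (\neg S(f,a) \lor L(a))) \land (\exists p\, \neg L(p))
Pull the quantifiers to the front (each side's bound variable is not free in the other side):
  \forall f\, \forall a\, \exists p\, ((\neg S(f,a) \lor L(a)) \land \neg L(p))
The prefix is \forall f \forall a \exists p: 2 universal, 1 existential.

1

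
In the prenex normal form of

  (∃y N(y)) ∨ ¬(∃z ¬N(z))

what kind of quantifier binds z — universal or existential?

Move each ¬ inward, flipping quantifiers it crosses:
  (∃y N(y)) ∨ (∀z N(z))
Extract every quantifier outward, since the variables are now distinct and don't occur free across branches:
  ∃y ∀z (N(y) ∨ N(z))
The quantifier ∃z sits under an odd number of negations, so it flips to ∀z.

universal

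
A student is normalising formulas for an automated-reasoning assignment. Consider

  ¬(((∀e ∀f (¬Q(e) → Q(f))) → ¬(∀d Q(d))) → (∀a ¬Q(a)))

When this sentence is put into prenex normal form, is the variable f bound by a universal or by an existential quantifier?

existential

Eliminate → and ↔ using ¬ and ∨.
  ¬(¬(¬(∀e ∀f (¬¬Q(e) ∨ Q(f))) ∨ ¬(∀d Q(d))) ∨ (∀a ¬Q(a)))
Drive negations inward (¬∀x A ≡ ∃x ¬A, ¬∃x A ≡ ∀x ¬A, De Morgan for ∧/∨):
  ((∃e ∃f (¬Q(e) ∧ ¬Q(f))) ∨ (∃d ¬Q(d))) ∧ (∃a Q(a))
All bound variables are already distinct, so no renaming is needed.
Finally move all quantifiers to the prefix:
  ∃e ∃f ∃d ∃a ((¬Q(e) ∧ ¬Q(f) ∨ ¬Q(d)) ∧ Q(a))
The quantifier ∀f sits under an odd number of negations (counting the antecedent side of each →), so it flips to ∃f.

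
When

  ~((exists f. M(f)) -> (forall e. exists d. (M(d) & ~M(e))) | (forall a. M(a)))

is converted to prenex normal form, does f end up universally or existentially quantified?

existential

First replace A → B with ¬A ∨ B.
  ~(~(exists f. M(f)) | (forall e. exists d. (M(d) & ~M(e))) | (forall a. M(a)))
Drive negations inward (¬∀x A ≡ ∃x ¬A, ¬∃x A ≡ ∀x ¬A, De Morgan for ∧/∨):
  (exists f. M(f)) & (exists e. forall d. (~M(d) | M(e))) & (exists a. ~M(a))
Finally move all quantifiers to the prefix:
  exists f. exists e. forall d. exists a. (M(f) & (~M(d) | M(e)) & ~M(a))
The quantifier exists f sits under an even number of negations (counting the antecedent side of each →), so it remains existential.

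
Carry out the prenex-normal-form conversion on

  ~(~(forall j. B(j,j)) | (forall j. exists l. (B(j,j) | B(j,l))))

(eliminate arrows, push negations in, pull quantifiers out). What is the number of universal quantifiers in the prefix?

2

Push ¬ through the quantifiers and connectives to reach negation normal form:
  (forall j. B(j,j)) & (exists j. forall l. (~B(j,j) & ~B(j,l)))
Give each quantifier a distinct variable: j↦x.
  (forall j. B(j,j)) & (exists x. forall l. (~B(x,x) & ~B(x,l)))
Finally move all quantifiers to the prefix:
  forall j. exists x. forall l. (B(j,j) & ~B(x,x) & ~B(x,l))
The prefix is forall j exists x forall l: 2 universal, 1 existential.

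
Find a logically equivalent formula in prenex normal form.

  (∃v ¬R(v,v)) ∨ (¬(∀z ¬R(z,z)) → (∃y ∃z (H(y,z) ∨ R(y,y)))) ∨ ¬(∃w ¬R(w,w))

Eliminate → and ↔ using ¬ and ∨.
  (∃v ¬R(v,v)) ∨ ¬¬(∀z ¬R(z,z)) ∨ (∃y ∃z (H(y,z) ∨ R(y,y))) ∨ ¬(∃w ¬R(w,w))
Push ¬ through the quantifiers and connectives to reach negation normal form:
  (∃v ¬R(v,v)) ∨ (∀z ¬R(z,z)) ∨ (∃y ∃z (H(y,z) ∨ R(y,y))) ∨ (∀w R(w,w))
Give each quantifier a distinct variable: z↦x1.
  (∃v ¬R(v,v)) ∨ (∀z ¬R(z,z)) ∨ (∃y ∃x1 (H(y,x1) ∨ R(y,y))) ∨ (∀w R(w,w))
Pull the quantifiers to the front (each side's bound variable is not free in the other side):
  ∃v ∀z ∃y ∃x1 ∀w (¬R(v,v) ∨ ¬R(z,z) ∨ H(y,x1) ∨ R(y,y) ∨ R(w,w))

∃v ∀z ∃y ∃x1 ∀w (¬R(v,v) ∨ ¬R(z,z) ∨ H(y,x1) ∨ R(y,y) ∨ R(w,w))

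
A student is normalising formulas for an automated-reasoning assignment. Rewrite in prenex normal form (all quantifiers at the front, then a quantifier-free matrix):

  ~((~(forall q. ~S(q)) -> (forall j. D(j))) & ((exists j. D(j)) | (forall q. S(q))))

Rewrite implications/biconditionals: A → B as ¬A ∨ B.
  ~((~~(forall q. ~S(q)) | (forall j. D(j))) & ((exists j. D(j)) | (forall q. S(q))))
Move each ¬ inward, flipping quantifiers it crosses:
  (exists q. S(q)) & (exists j. ~D(j)) | (forall j. ~D(j)) & (exists q. ~S(q))
Give each quantifier a distinct variable: j↦u, q↦s.
  (exists q. S(q)) & (exists j. ~D(j)) | (forall u. ~D(u)) & (exists s. ~S(s))
Finally move all quantifiers to the prefix:
  exists q. exists j. forall u. exists s. (S(q) & ~D(j) | ~D(u) & ~S(s))

exists q. exists j. forall u. exists s. (S(q) & ~D(j) | ~D(u) & ~S(s))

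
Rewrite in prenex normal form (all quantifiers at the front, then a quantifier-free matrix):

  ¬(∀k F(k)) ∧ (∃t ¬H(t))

Push ¬ through the quantifiers and connectives to reach negation normal form:
  (∃k ¬F(k)) ∧ (∃t ¬H(t))
Pull the quantifiers to the front (each side's bound variable is not free in the other side):
  ∃k ∃t (¬F(k) ∧ ¬H(t))

∃k ∃t (¬F(k) ∧ ¬H(t))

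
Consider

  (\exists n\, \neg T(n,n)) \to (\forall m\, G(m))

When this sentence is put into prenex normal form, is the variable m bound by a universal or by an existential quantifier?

universal

Rewrite implications/biconditionals: A → B as ¬A ∨ B.
  \neg (\exists n\, \neg T(n,n)) \lor (\forall m\, G(m))
Push ¬ through the quantifiers and connectives to reach negation normal form:
  (\forall n\, T(n,n)) \lor (\forall m\, G(m))
All bound variables are already distinct, so no renaming is needed.
Extract every quantifier outward, since the variables are now distinct and don't occur free across branches:
  \forall n\, \forall m\, (T(n,n) \lor G(m))
The quantifier \forall m sits under an even number of negations (counting the antecedent side of each →), so it remains universal.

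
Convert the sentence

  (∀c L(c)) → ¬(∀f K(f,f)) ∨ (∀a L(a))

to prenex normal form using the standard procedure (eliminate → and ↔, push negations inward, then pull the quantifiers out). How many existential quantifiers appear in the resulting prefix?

2

Rewrite implications/biconditionals: A → B as ¬A ∨ B.
  ¬(∀c L(c)) ∨ ¬(∀f K(f,f)) ∨ (∀a L(a))
Push ¬ through the quantifiers and connectives to reach negation normal form:
  (∃c ¬L(c)) ∨ (∃f ¬K(f,f)) ∨ (∀a L(a))
All bound variables are already distinct, so no renaming is needed.
Pull the quantifiers to the front (each side's bound variable is not free in the other side):
  ∃c ∃f ∀a (¬L(c) ∨ ¬K(f,f) ∨ L(a))
The prefix is ∃c ∃f ∀a: 1 universal, 2 existential.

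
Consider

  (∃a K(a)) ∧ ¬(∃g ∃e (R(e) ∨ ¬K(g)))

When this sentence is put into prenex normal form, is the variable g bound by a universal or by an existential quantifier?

universal

Drive negations inward (¬∀x A ≡ ∃x ¬A, ¬∃x A ≡ ∀x ¬A, De Morgan for ∧/∨):
  (∃a K(a)) ∧ (∀g ∀e (¬R(e) ∧ K(g)))
All bound variables are already distinct, so no renaming is needed.
Extract every quantifier outward, since the variables are now distinct and don't occur free across branches:
  ∃a ∀g ∀e (K(a) ∧ ¬R(e) ∧ K(g))
The quantifier ∃g sits under an odd number of negations, so it flips to ∀g.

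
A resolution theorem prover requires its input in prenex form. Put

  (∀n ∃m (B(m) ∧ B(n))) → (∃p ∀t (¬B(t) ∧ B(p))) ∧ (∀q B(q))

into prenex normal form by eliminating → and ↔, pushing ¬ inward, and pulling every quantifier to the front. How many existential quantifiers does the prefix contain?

2

Rewrite implications/biconditionals: A → B as ¬A ∨ B.
  ¬(∀n ∃m (B(m) ∧ B(n))) ∨ (∃p ∀t (¬B(t) ∧ B(p))) ∧ (∀q B(q))
Push ¬ through the quantifiers and connectives to reach negation normal form:
  (∃n ∀m (¬B(m) ∨ ¬B(n))) ∨ (∃p ∀t (¬B(t) ∧ B(p))) ∧ (∀q B(q))
All bound variables are already distinct, so no renaming is needed.
Finally move all quantifiers to the prefix:
  ∃n ∀m ∃p ∀t ∀q (¬B(m) ∨ ¬B(n) ∨ ¬B(t) ∧ B(p) ∧ B(q))
The prefix is ∃n ∀m ∃p ∀t ∀q: 3 universal, 2 existential.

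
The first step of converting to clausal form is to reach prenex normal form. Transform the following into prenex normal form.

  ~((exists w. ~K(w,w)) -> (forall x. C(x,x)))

exists w. exists x. (~K(w,w) & ~C(x,x))

Eliminate → and ↔ using ¬ and ∨.
  ~(~(exists w. ~K(w,w)) | (forall x. C(x,x)))
Drive negations inward (¬∀x A ≡ ∃x ¬A, ¬∃x A ≡ ∀x ¬A, De Morgan for ∧/∨):
  (exists w. ~K(w,w)) & (exists x. ~C(x,x))
All bound variables are already distinct, so no renaming is needed.
Extract every quantifier outward, since the variables are now distinct and don't occur free across branches:
  exists w. exists x. (~K(w,w) & ~C(x,x))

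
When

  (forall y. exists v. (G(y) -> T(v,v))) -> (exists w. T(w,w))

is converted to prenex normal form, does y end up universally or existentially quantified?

existential

Rewrite implications/biconditionals: A → B as ¬A ∨ B.
  ~(forall y. exists v. (~G(y) | T(v,v))) | (exists w. T(w,w))
Move each ¬ inward, flipping quantifiers it crosses:
  (exists y. forall v. (G(y) & ~T(v,v))) | (exists w. T(w,w))
All bound variables are already distinct, so no renaming is needed.
Pull the quantifiers to the front (each side's bound variable is not free in the other side):
  exists y. forall v. exists w. (G(y) & ~T(v,v) | T(w,w))
The quantifier forall y sits under an odd number of negations (counting the antecedent side of each →), so it flips to exists y.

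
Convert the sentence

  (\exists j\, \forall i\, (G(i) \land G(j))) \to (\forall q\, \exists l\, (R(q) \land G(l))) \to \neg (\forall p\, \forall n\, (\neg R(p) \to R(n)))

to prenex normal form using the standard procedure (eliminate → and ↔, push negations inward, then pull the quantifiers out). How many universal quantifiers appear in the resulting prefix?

2

Eliminate → and ↔ using ¬ and ∨.
  \neg (\exists j\, \forall i\, (G(i) \land G(j))) \lor \neg (\forall q\, \exists l\, (R(q) \land G(l))) \lor \neg (\forall p\, \forall n\, (\neg \neg R(p) \lor R(n)))
Push ¬ through the quantifiers and connectives to reach negation normal form:
  (\forall j\, \exists i\, (\neg G(i) \lor \neg G(j))) \lor (\exists q\, \forall l\, (\neg R(q) \lor \neg G(l))) \lor (\exists p\, \exists n\, (\neg R(p) \land \neg R(n)))
Finally move all quantifiers to the prefix:
  \forall j\, \exists i\, \exists q\, \forall l\, \exists p\, \exists n\, (\neg G(i) \lor \neg G(j) \lor \neg R(q) \lor \neg G(l) \lor \neg R(p) \land \neg R(n))
The prefix is \forall j \exists i \exists q \forall l \exists p \exists n: 2 universal, 4 existential.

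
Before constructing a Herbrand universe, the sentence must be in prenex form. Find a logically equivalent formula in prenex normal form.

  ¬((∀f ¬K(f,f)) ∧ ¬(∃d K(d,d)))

Drive negations inward (¬∀x A ≡ ∃x ¬A, ¬∃x A ≡ ∀x ¬A, De Morgan for ∧/∨):
  (∃f K(f,f)) ∨ (∃d K(d,d))
Finally move all quantifiers to the prefix:
  ∃f ∃d (K(f,f) ∨ K(d,d))

∃f ∃d (K(f,f) ∨ K(d,d))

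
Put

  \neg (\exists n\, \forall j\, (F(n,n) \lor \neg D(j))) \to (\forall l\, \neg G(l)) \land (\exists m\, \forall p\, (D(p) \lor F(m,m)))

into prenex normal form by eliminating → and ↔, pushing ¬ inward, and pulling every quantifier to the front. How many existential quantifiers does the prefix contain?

2

Eliminate → and ↔ using ¬ and ∨.
  \neg \neg (\exists n\, \forall j\, (F(n,n) \lor \neg D(j))) \lor (\forall l\, \neg G(l)) \land (\exists m\, \forall p\, (D(p) \lor F(m,m)))
Drive negations inward (¬∀x A ≡ ∃x ¬A, ¬∃x A ≡ ∀x ¬A, De Morgan for ∧/∨):
  (\exists n\, \forall j\, (F(n,n) \lor \neg D(j))) \lor (\forall l\, \neg G(l)) \land (\exists m\, \forall p\, (D(p) \lor F(m,m)))
All bound variables are already distinct, so no renaming is needed.
Finally move all quantifiers to the prefix:
  \exists n\, \forall j\, \forall l\, \exists m\, \forall p\, (F(n,n) \lor \neg D(j) \lor \neg G(l) \land (D(p) \lor F(m,m)))
The prefix is \exists n \forall j \forall l \exists m \forall p: 3 universal, 2 existential.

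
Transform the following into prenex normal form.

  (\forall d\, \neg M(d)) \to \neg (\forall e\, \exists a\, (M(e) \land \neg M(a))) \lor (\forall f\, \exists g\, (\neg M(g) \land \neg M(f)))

\exists d\, \exists e\, \forall a\, \forall f\, \exists g\, (M(d) \lor \neg M(e) \lor M(a) \lor \neg M(g) \land \neg M(f))

First replace A → B with ¬A ∨ B.
  \neg (\forall d\, \neg M(d)) \lor \neg (\forall e\, \exists a\, (M(e) \land \neg M(a))) \lor (\forall f\, \exists g\, (\neg M(g) \land \neg M(f)))
Drive negations inward (¬∀x A ≡ ∃x ¬A, ¬∃x A ≡ ∀x ¬A, De Morgan for ∧/∨):
  (\exists d\, M(d)) \lor (\exists e\, \forall a\, (\neg M(e) \lor M(a))) \lor (\forall f\, \exists g\, (\neg M(g) \land \neg M(f)))
Finally move all quantifiers to the prefix:
  \exists d\, \exists e\, \forall a\, \forall f\, \exists g\, (M(d) \lor \neg M(e) \lor M(a) \lor \neg M(g) \land \neg M(f))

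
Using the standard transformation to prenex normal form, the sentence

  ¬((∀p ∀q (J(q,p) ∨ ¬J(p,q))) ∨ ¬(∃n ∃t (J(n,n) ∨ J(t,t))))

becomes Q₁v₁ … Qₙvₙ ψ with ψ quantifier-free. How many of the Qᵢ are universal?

0

Move each ¬ inward, flipping quantifiers it crosses:
  (∃p ∃q (¬J(q,p) ∧ J(p,q))) ∧ (∃n ∃t (J(n,n) ∨ J(t,t)))
All bound variables are already distinct, so no renaming is needed.
Extract every quantifier outward, since the variables are now distinct and don't occur free across branches:
  ∃p ∃q ∃n ∃t (¬J(q,p) ∧ J(p,q) ∧ (J(n,n) ∨ J(t,t)))
The prefix is ∃p ∃q ∃n ∃t: 0 universal, 4 existential.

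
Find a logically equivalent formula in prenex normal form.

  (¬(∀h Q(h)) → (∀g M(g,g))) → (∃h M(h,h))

∃h ∃g ∃r (¬Q(h) ∧ ¬M(g,g) ∨ M(r,r))

Rewrite implications/biconditionals: A → B as ¬A ∨ B.
  ¬(¬¬(∀h Q(h)) ∨ (∀g M(g,g))) ∨ (∃h M(h,h))
Drive negations inward (¬∀x A ≡ ∃x ¬A, ¬∃x A ≡ ∀x ¬A, De Morgan for ∧/∨):
  (∃h ¬Q(h)) ∧ (∃g ¬M(g,g)) ∨ (∃h M(h,h))
Give each quantifier a distinct variable: h↦r.
  (∃h ¬Q(h)) ∧ (∃g ¬M(g,g)) ∨ (∃r M(r,r))
Pull the quantifiers to the front (each side's bound variable is not free in the other side):
  ∃h ∃g ∃r (¬Q(h) ∧ ¬M(g,g) ∨ M(r,r))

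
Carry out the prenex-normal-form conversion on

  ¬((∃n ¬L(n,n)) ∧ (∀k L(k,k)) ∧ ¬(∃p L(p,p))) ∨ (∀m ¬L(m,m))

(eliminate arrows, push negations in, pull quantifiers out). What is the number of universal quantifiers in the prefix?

Drive negations inward (¬∀x A ≡ ∃x ¬A, ¬∃x A ≡ ∀x ¬A, De Morgan for ∧/∨):
  (∀n L(n,n)) ∨ (∃k ¬L(k,k)) ∨ (∃p L(p,p)) ∨ (∀m ¬L(m,m))
Extract every quantifier outward, since the variables are now distinct and don't occur free across branches:
  ∀n ∃k ∃p ∀m (L(n,n) ∨ ¬L(k,k) ∨ L(p,p) ∨ ¬L(m,m))
The prefix is ∀n ∃k ∃p ∀m: 2 universal, 2 existential.

2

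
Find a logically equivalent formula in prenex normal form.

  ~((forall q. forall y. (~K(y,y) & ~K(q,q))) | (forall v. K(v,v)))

exists q. exists y. exists v. ((K(y,y) | K(q,q)) & ~K(v,v))

Push ¬ through the quantifiers and connectives to reach negation normal form:
  (exists q. exists y. (K(y,y) | K(q,q))) & (exists v. ~K(v,v))
Finally move all quantifiers to the prefix:
  exists q. exists y. exists v. ((K(y,y) | K(q,q)) & ~K(v,v))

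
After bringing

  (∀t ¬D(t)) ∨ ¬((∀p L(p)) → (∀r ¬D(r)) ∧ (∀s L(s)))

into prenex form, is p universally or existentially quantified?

universal

First replace A → B with ¬A ∨ B.
  (∀t ¬D(t)) ∨ ¬(¬(∀p L(p)) ∨ (∀r ¬D(r)) ∧ (∀s L(s)))
Push ¬ through the quantifiers and connectives to reach negation normal form:
  (∀t ¬D(t)) ∨ (∀p L(p)) ∧ ((∃r D(r)) ∨ (∃s ¬L(s)))
Extract every quantifier outward, since the variables are now distinct and don't occur free across branches:
  ∀t ∀p ∃r ∃s (¬D(t) ∨ L(p) ∧ (D(r) ∨ ¬L(s)))
The quantifier ∀p sits under an even number of negations (counting the antecedent side of each →), so it remains universal.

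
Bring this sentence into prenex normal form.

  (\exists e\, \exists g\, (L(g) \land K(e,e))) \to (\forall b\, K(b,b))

Eliminate → and ↔ using ¬ and ∨.
  \neg (\exists e\, \exists g\, (L(g) \land K(e,e))) \lor (\forall b\, K(b,b))
Move each ¬ inward, flipping quantifiers it crosses:
  (\forall e\, \forall g\, (\neg L(g) \lor \neg K(e,e))) \lor (\forall b\, K(b,b))
Finally move all quantifiers to the prefix:
  \forall e\, \forall g\, \forall b\, (\neg L(g) \lor \neg K(e,e) \lor K(b,b))

\forall e\, \forall g\, \forall b\, (\neg L(g) \lor \neg K(e,e) \lor K(b,b))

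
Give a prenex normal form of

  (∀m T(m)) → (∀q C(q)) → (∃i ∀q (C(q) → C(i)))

∃m ∃q ∃i ∀w (¬T(m) ∨ ¬C(q) ∨ ¬C(w) ∨ C(i))

First replace A → B with ¬A ∨ B.
  ¬(∀m T(m)) ∨ ¬(∀q C(q)) ∨ (∃i ∀q (¬C(q) ∨ C(i)))
Push ¬ through the quantifiers and connectives to reach negation normal form:
  (∃m ¬T(m)) ∨ (∃q ¬C(q)) ∨ (∃i ∀q (¬C(q) ∨ C(i)))
Give each quantifier a distinct variable: q↦w.
  (∃m ¬T(m)) ∨ (∃q ¬C(q)) ∨ (∃i ∀w (¬C(w) ∨ C(i)))
Pull the quantifiers to the front (each side's bound variable is not free in the other side):
  ∃m ∃q ∃i ∀w (¬T(m) ∨ ¬C(q) ∨ ¬C(w) ∨ C(i))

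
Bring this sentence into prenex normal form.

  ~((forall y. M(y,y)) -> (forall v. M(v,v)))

forall y. exists v. (M(y,y) & ~M(v,v))

First replace A → B with ¬A ∨ B.
  ~(~(forall y. M(y,y)) | (forall v. M(v,v)))
Move each ¬ inward, flipping quantifiers it crosses:
  (forall y. M(y,y)) & (exists v. ~M(v,v))
All bound variables are already distinct, so no renaming is needed.
Extract every quantifier outward, since the variables are now distinct and don't occur free across branches:
  forall y. exists v. (M(y,y) & ~M(v,v))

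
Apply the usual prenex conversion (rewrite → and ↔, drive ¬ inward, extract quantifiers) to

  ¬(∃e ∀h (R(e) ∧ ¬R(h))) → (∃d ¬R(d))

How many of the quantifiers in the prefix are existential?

Rewrite implications/biconditionals: A → B as ¬A ∨ B.
  ¬¬(∃e ∀h (R(e) ∧ ¬R(h))) ∨ (∃d ¬R(d))
Drive negations inward (¬∀x A ≡ ∃x ¬A, ¬∃x A ≡ ∀x ¬A, De Morgan for ∧/∨):
  (∃e ∀h (R(e) ∧ ¬R(h))) ∨ (∃d ¬R(d))
All bound variables are already distinct, so no renaming is needed.
Finally move all quantifiers to the prefix:
  ∃e ∀h ∃d (R(e) ∧ ¬R(h) ∨ ¬R(d))
The prefix is ∃e ∀h ∃d: 1 universal, 2 existential.

2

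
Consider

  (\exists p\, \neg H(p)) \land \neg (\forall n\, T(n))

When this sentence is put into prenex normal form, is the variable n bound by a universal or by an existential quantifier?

existential

Move each ¬ inward, flipping quantifiers it crosses:
  (\exists p\, \neg H(p)) \land (\exists n\, \neg T(n))
Finally move all quantifiers to the prefix:
  \exists p\, \exists n\, (\neg H(p) \land \neg T(n))
The quantifier \forall n sits under an odd number of negations, so it flips to \exists n.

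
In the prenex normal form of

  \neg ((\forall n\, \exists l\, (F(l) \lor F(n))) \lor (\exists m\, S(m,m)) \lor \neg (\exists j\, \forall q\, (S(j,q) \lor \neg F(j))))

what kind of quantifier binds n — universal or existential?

existential

Move each ¬ inward, flipping quantifiers it crosses:
  (\exists n\, \forall l\, (\neg F(l) \land \neg F(n))) \land (\forall m\, \neg S(m,m)) \land (\exists j\, \forall q\, (S(j,q) \lor \neg F(j)))
All bound variables are already distinct, so no renaming is needed.
Pull the quantifiers to the front (each side's bound variable is not free in the other side):
  \exists n\, \forall l\, \forall m\, \exists j\, \forall q\, (\neg F(l) \land \neg F(n) \land \neg S(m,m) \land (S(j,q) \lor \neg F(j)))
The quantifier \forall n sits under an odd number of negations, so it flips to \exists n.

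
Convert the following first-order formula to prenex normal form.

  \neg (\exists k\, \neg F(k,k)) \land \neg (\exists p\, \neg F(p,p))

Push ¬ through the quantifiers and connectives to reach negation normal form:
  (\forall k\, F(k,k)) \land (\forall p\, F(p,p))
All bound variables are already distinct, so no renaming is needed.
Finally move all quantifiers to the prefix:
  \forall k\, \forall p\, (F(k,k) \land F(p,p))

\forall k\, \forall p\, (F(k,k) \land F(p,p))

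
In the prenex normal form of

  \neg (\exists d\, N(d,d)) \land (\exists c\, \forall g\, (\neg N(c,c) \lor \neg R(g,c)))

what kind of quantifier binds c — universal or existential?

Drive negations inward (¬∀x A ≡ ∃x ¬A, ¬∃x A ≡ ∀x ¬A, De Morgan for ∧/∨):
  (\forall d\, \neg N(d,d)) \land (\exists c\, \forall g\, (\neg N(c,c) \lor \neg R(g,c)))
Pull the quantifiers to the front (each side's bound variable is not free in the other side):
  \forall d\, \exists c\, \forall g\, (\neg N(d,d) \land (\neg N(c,c) \lor \neg R(g,c)))
The quantifier \exists c sits under an even number of negations, so it remains existential.

existential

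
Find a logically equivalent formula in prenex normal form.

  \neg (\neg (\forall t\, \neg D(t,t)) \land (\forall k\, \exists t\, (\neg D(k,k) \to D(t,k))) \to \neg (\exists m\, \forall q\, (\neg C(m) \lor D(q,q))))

\exists t\, \forall k\, \exists w1\, \exists m\, \forall q\, (D(t,t) \land (D(k,k) \lor D(w1,k)) \land (\neg C(m) \lor D(q,q)))

Eliminate → and ↔ using ¬ and ∨.
  \neg (\neg (\neg (\forall t\, \neg D(t,t)) \land (\forall k\, \exists t\, (\neg \neg D(k,k) \lor D(t,k)))) \lor \neg (\exists m\, \forall q\, (\neg C(m) \lor D(q,q))))
Push ¬ through the quantifiers and connectives to reach negation normal form:
  (\exists t\, D(t,t)) \land (\forall k\, \exists t\, (D(k,k) \lor D(t,k))) \land (\exists m\, \forall q\, (\neg C(m) \lor D(q,q)))
Rename bound variables to avoid capture: t↦w1.
  (\exists t\, D(t,t)) \land (\forall k\, \exists w1\, (D(k,k) \lor D(w1,k))) \land (\exists m\, \forall q\, (\neg C(m) \lor D(q,q)))
Extract every quantifier outward, since the variables are now distinct and don't occur free across branches:
  \exists t\, \forall k\, \exists w1\, \exists m\, \forall q\, (D(t,t) \land (D(k,k) \lor D(w1,k)) \land (\neg C(m) \lor D(q,q)))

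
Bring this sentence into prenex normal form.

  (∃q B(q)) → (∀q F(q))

∀q ∀v (¬B(q) ∨ F(v))

Eliminate → and ↔ using ¬ and ∨.
  ¬(∃q B(q)) ∨ (∀q F(q))
Drive negations inward (¬∀x A ≡ ∃x ¬A, ¬∃x A ≡ ∀x ¬A, De Morgan for ∧/∨):
  (∀q ¬B(q)) ∨ (∀q F(q))
Give each quantifier a distinct variable: q↦v.
  (∀q ¬B(q)) ∨ (∀v F(v))
Pull the quantifiers to the front (each side's bound variable is not free in the other side):
  ∀q ∀v (¬B(q) ∨ F(v))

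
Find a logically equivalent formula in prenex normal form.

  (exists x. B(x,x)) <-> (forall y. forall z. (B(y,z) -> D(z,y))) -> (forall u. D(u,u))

forall x. exists y. exists z. forall u. forall a. forall t. exists b. exists z1. ((~B(x,x) | B(y,z) & ~D(z,y) | D(u,u)) & ((~B(a,t) | D(t,a)) & ~D(b,b) | B(z1,z1)))

First replace A → B with ¬A ∨ B; A ↔ B as (¬A ∨ B) ∧ (¬B ∨ A).
  (~(exists x. B(x,x)) | ~(forall y. forall z. (~B(y,z) | D(z,y))) | (forall u. D(u,u))) & (~(~(forall y. forall z. (~B(y,z) | D(z,y))) | (forall u. D(u,u))) | (exists x. B(x,x)))
Move each ¬ inward, flipping quantifiers it crosses:
  ((forall x. ~B(x,x)) | (exists y. exists z. (B(y,z) & ~D(z,y))) | (forall u. D(u,u))) & ((forall y. forall z. (~B(y,z) | D(z,y))) & (exists u. ~D(u,u)) | (exists x. B(x,x)))
Rename bound variables to avoid capture: y↦a, z↦t, u↦b, x↦z1.
  ((forall x. ~B(x,x)) | (exists y. exists z. (B(y,z) & ~D(z,y))) | (forall u. D(u,u))) & ((forall a. forall t. (~B(a,t) | D(t,a))) & (exists b. ~D(b,b)) | (exists z1. B(z1,z1)))
Pull the quantifiers to the front (each side's bound variable is not free in the other side):
  forall x. exists y. exists z. forall u. forall a. forall t. exists b. exists z1. ((~B(x,x) | B(y,z) & ~D(z,y) | D(u,u)) & ((~B(a,t) | D(t,a)) & ~D(b,b) | B(z1,z1)))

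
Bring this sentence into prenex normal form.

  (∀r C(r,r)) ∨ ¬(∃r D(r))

∀r ∀w1 (C(r,r) ∨ ¬D(w1))

Move each ¬ inward, flipping quantifiers it crosses:
  (∀r C(r,r)) ∨ (∀r ¬D(r))
Rename bound variables to avoid capture: r↦w1.
  (∀r C(r,r)) ∨ (∀w1 ¬D(w1))
Extract every quantifier outward, since the variables are now distinct and don't occur free across branches:
  ∀r ∀w1 (C(r,r) ∨ ¬D(w1))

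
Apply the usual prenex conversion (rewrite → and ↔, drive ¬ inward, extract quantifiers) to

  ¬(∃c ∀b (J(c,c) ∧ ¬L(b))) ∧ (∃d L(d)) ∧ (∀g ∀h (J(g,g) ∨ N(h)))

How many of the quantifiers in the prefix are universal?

3

Move each ¬ inward, flipping quantifiers it crosses:
  (∀c ∃b (¬J(c,c) ∨ L(b))) ∧ (∃d L(d)) ∧ (∀g ∀h (J(g,g) ∨ N(h)))
All bound variables are already distinct, so no renaming is needed.
Finally move all quantifiers to the prefix:
  ∀c ∃b ∃d ∀g ∀h ((¬J(c,c) ∨ L(b)) ∧ L(d) ∧ (J(g,g) ∨ N(h)))
The prefix is ∀c ∃b ∃d ∀g ∀h: 3 universal, 2 existential.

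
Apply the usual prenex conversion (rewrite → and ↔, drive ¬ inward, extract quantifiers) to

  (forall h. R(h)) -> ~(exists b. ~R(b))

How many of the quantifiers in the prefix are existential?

First replace A → B with ¬A ∨ B.
  ~(forall h. R(h)) | ~(exists b. ~R(b))
Push ¬ through the quantifiers and connectives to reach negation normal form:
  (exists h. ~R(h)) | (forall b. R(b))
All bound variables are already distinct, so no renaming is needed.
Extract every quantifier outward, since the variables are now distinct and don't occur free across branches:
  exists h. forall b. (~R(h) | R(b))
The prefix is exists h forall b: 1 universal, 1 existential.

1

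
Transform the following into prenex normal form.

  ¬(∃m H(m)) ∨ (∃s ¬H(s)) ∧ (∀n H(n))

∀m ∃s ∀n (¬H(m) ∨ ¬H(s) ∧ H(n))

Push ¬ through the quantifiers and connectives to reach negation normal form:
  (∀m ¬H(m)) ∨ (∃s ¬H(s)) ∧ (∀n H(n))
Finally move all quantifiers to the prefix:
  ∀m ∃s ∀n (¬H(m) ∨ ¬H(s) ∧ H(n))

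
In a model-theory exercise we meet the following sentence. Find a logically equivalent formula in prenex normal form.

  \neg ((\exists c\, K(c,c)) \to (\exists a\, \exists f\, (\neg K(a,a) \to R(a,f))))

Eliminate → and ↔ using ¬ and ∨.
  \neg (\neg (\exists c\, K(c,c)) \lor (\exists a\, \exists f\, (\neg \neg K(a,a) \lor R(a,f))))
Drive negations inward (¬∀x A ≡ ∃x ¬A, ¬∃x A ≡ ∀x ¬A, De Morgan for ∧/∨):
  (\exists c\, K(c,c)) \land (\forall a\, \forall f\, (\neg K(a,a) \land \neg R(a,f)))
Pull the quantifiers to the front (each side's bound variable is not free in the other side):
  \exists c\, \forall a\, \forall f\, (K(c,c) \land \neg K(a,a) \land \neg R(a,f))

\exists c\, \forall a\, \forall f\, (K(c,c) \land \neg K(a,a) \land \neg R(a,f))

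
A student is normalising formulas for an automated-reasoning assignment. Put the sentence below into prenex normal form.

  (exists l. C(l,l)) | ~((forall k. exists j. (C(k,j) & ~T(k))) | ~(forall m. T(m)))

exists l. exists k. forall j. forall m. (C(l,l) | (~C(k,j) | T(k)) & T(m))

Move each ¬ inward, flipping quantifiers it crosses:
  (exists l. C(l,l)) | (exists k. forall j. (~C(k,j) | T(k))) & (forall m. T(m))
All bound variables are already distinct, so no renaming is needed.
Extract every quantifier outward, since the variables are now distinct and don't occur free across branches:
  exists l. exists k. forall j. forall m. (C(l,l) | (~C(k,j) | T(k)) & T(m))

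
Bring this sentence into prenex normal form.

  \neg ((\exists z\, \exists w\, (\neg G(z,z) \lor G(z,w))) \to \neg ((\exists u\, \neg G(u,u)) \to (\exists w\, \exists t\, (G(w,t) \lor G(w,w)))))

\exists z\, \exists w\, \forall u\, \exists w1\, \exists t\, ((\neg G(z,z) \lor G(z,w)) \land (G(u,u) \lor G(w1,t) \lor G(w1,w1)))

Eliminate → and ↔ using ¬ and ∨.
  \neg (\neg (\exists z\, \exists w\, (\neg G(z,z) \lor G(z,w))) \lor \neg (\neg (\exists u\, \neg G(u,u)) \lor (\exists w\, \exists t\, (G(w,t) \lor G(w,w)))))
Move each ¬ inward, flipping quantifiers it crosses:
  (\exists z\, \exists w\, (\neg G(z,z) \lor G(z,w))) \land ((\forall u\, G(u,u)) \lor (\exists w\, \exists t\, (G(w,t) \lor G(w,w))))
Give each quantifier a distinct variable: w↦w1.
  (\exists z\, \exists w\, (\neg G(z,z) \lor G(z,w))) \land ((\forall u\, G(u,u)) \lor (\exists w1\, \exists t\, (G(w1,t) \lor G(w1,w1))))
Pull the quantifiers to the front (each side's bound variable is not free in the other side):
  \exists z\, \exists w\, \forall u\, \exists w1\, \exists t\, ((\neg G(z,z) \lor G(z,w)) \land (G(u,u) \lor G(w1,t) \lor G(w1,w1)))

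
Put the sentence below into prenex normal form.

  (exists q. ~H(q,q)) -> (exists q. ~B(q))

First replace A → B with ¬A ∨ B.
  ~(exists q. ~H(q,q)) | (exists q. ~B(q))
Move each ¬ inward, flipping quantifiers it crosses:
  (forall q. H(q,q)) | (exists q. ~B(q))
Standardize variables apart so no two quantifiers bind the same name: q↦w1.
  (forall q. H(q,q)) | (exists w1. ~B(w1))
Finally move all quantifiers to the prefix:
  forall q. exists w1. (H(q,q) | ~B(w1))

forall q. exists w1. (H(q,q) | ~B(w1))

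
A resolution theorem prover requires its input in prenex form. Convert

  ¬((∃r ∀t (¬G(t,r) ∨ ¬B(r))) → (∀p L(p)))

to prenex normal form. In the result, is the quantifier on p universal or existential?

First replace A → B with ¬A ∨ B.
  ¬(¬(∃r ∀t (¬G(t,r) ∨ ¬B(r))) ∨ (∀p L(p)))
Push ¬ through the quantifiers and connectives to reach negation normal form:
  (∃r ∀t (¬G(t,r) ∨ ¬B(r))) ∧ (∃p ¬L(p))
Finally move all quantifiers to the prefix:
  ∃r ∀t ∃p ((¬G(t,r) ∨ ¬B(r)) ∧ ¬L(p))
The quantifier ∀p sits under an odd number of negations (counting the antecedent side of each →), so it flips to ∃p.

existential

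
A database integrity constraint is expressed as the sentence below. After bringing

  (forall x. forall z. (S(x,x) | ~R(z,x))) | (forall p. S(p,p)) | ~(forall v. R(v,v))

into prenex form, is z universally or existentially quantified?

Move each ¬ inward, flipping quantifiers it crosses:
  (forall x. forall z. (S(x,x) | ~R(z,x))) | (forall p. S(p,p)) | (exists v. ~R(v,v))
All bound variables are already distinct, so no renaming is needed.
Extract every quantifier outward, since the variables are now distinct and don't occur free across branches:
  forall x. forall z. forall p. exists v. (S(x,x) | ~R(z,x) | S(p,p) | ~R(v,v))
The quantifier forall z sits under an even number of negations, so it remains universal.

universal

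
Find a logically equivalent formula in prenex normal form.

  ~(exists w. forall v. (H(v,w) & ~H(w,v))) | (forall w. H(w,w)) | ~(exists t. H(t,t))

forall w. exists v. forall p. forall t. (~H(v,w) | H(w,v) | H(p,p) | ~H(t,t))

Push ¬ through the quantifiers and connectives to reach negation normal form:
  (forall w. exists v. (~H(v,w) | H(w,v))) | (forall w. H(w,w)) | (forall t. ~H(t,t))
Give each quantifier a distinct variable: w↦p.
  (forall w. exists v. (~H(v,w) | H(w,v))) | (forall p. H(p,p)) | (forall t. ~H(t,t))
Pull the quantifiers to the front (each side's bound variable is not free in the other side):
  forall w. exists v. forall p. forall t. (~H(v,w) | H(w,v) | H(p,p) | ~H(t,t))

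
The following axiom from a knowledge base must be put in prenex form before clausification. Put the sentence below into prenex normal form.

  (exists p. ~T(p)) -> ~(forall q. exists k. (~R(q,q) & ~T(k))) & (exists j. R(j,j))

forall p. exists q. forall k. exists j. (T(p) | (R(q,q) | T(k)) & R(j,j))

First replace A → B with ¬A ∨ B.
  ~(exists p. ~T(p)) | ~(forall q. exists k. (~R(q,q) & ~T(k))) & (exists j. R(j,j))
Push ¬ through the quantifiers and connectives to reach negation normal form:
  (forall p. T(p)) | (exists q. forall k. (R(q,q) | T(k))) & (exists j. R(j,j))
All bound variables are already distinct, so no renaming is needed.
Finally move all quantifiers to the prefix:
  forall p. exists q. forall k. exists j. (T(p) | (R(q,q) | T(k)) & R(j,j))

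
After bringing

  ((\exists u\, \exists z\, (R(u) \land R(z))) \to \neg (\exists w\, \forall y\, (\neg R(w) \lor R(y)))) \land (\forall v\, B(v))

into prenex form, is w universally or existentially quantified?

universal

Rewrite implications/biconditionals: A → B as ¬A ∨ B.
  (\neg (\exists u\, \exists z\, (R(u) \land R(z))) \lor \neg (\exists w\, \forall y\, (\neg R(w) \lor R(y)))) \land (\forall v\, B(v))
Drive negations inward (¬∀x A ≡ ∃x ¬A, ¬∃x A ≡ ∀x ¬A, De Morgan for ∧/∨):
  ((\forall u\, \forall z\, (\neg R(u) \lor \neg R(z))) \lor (\forall w\, \exists y\, (R(w) \land \neg R(y)))) \land (\forall v\, B(v))
Pull the quantifiers to the front (each side's bound variable is not free in the other side):
  \forall u\, \forall z\, \forall w\, \exists y\, \forall v\, ((\neg R(u) \lor \neg R(z) \lor R(w) \land \neg R(y)) \land B(v))
The quantifier \exists w sits under an odd number of negations (counting the antecedent side of each →), so it flips to \forall w.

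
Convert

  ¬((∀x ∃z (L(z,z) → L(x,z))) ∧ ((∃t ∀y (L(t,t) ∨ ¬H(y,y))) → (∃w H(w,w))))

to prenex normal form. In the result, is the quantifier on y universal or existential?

Rewrite implications/biconditionals: A → B as ¬A ∨ B.
  ¬((∀x ∃z (¬L(z,z) ∨ L(x,z))) ∧ (¬(∃t ∀y (L(t,t) ∨ ¬H(y,y))) ∨ (∃w H(w,w))))
Drive negations inward (¬∀x A ≡ ∃x ¬A, ¬∃x A ≡ ∀x ¬A, De Morgan for ∧/∨):
  (∃x ∀z (L(z,z) ∧ ¬L(x,z))) ∨ (∃t ∀y (L(t,t) ∨ ¬H(y,y))) ∧ (∀w ¬H(w,w))
Extract every quantifier outward, since the variables are now distinct and don't occur free across branches:
  ∃x ∀z ∃t ∀y ∀w (L(z,z) ∧ ¬L(x,z) ∨ (L(t,t) ∨ ¬H(y,y)) ∧ ¬H(w,w))
The quantifier ∀y sits under an even number of negations (counting the antecedent side of each →), so it remains universal.

universal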